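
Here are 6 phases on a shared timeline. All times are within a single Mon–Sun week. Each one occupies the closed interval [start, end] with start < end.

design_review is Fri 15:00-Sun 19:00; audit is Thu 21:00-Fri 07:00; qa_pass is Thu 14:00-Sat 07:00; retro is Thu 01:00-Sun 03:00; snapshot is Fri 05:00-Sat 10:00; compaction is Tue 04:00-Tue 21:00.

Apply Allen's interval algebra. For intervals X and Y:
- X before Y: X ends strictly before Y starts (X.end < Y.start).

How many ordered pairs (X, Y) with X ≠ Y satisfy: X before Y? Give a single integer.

6

Checking all 30 ordered pairs for relation 'before'; matching pairs in alphabetical order:
(audit, design_review): audit before design_review ✓
(compaction, audit): compaction before audit ✓
(compaction, design_review): compaction before design_review ✓
(compaction, qa_pass): compaction before qa_pass ✓
(compaction, retro): compaction before retro ✓
(compaction, snapshot): compaction before snapshot ✓
Count: 6.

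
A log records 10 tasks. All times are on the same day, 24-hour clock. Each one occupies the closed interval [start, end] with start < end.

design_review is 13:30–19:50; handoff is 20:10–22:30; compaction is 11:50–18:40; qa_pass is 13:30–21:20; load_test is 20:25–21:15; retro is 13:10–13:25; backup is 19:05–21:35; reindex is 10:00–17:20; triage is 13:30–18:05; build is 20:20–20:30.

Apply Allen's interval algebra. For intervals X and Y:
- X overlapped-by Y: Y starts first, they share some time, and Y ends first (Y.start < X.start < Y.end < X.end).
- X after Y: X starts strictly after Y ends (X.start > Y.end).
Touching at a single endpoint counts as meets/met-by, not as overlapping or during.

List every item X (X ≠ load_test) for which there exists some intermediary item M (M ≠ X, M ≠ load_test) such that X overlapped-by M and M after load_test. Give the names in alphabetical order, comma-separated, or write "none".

Target load_test = [20:25, 21:15].
Intermediaries M with M after load_test: none.
Union: none.

none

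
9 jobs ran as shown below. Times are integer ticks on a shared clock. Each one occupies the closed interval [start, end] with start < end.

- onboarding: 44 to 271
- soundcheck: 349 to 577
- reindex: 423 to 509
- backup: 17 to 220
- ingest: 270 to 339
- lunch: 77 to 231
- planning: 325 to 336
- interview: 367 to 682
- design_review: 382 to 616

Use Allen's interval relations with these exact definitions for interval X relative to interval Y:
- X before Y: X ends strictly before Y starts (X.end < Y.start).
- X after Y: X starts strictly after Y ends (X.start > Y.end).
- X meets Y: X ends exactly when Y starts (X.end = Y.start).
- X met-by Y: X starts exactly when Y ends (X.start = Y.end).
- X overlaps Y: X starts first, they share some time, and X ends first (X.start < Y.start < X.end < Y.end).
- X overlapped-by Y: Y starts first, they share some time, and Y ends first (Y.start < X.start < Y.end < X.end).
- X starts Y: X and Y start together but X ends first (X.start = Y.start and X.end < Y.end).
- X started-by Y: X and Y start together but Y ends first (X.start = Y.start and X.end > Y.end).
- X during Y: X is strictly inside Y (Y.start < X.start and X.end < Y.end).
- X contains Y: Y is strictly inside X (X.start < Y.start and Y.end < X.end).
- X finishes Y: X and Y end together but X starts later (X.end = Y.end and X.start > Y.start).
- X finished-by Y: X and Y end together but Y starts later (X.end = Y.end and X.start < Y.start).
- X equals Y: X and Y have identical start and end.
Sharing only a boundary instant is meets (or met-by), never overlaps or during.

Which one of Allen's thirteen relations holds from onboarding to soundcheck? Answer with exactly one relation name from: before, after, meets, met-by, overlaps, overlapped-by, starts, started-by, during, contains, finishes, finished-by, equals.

before

onboarding = [44, 271]; soundcheck = [349, 577].
Compare endpoints: onboarding.start < soundcheck.start, onboarding.start < soundcheck.end, onboarding.end < soundcheck.start, onboarding.end < soundcheck.end.
That pattern is 'before'.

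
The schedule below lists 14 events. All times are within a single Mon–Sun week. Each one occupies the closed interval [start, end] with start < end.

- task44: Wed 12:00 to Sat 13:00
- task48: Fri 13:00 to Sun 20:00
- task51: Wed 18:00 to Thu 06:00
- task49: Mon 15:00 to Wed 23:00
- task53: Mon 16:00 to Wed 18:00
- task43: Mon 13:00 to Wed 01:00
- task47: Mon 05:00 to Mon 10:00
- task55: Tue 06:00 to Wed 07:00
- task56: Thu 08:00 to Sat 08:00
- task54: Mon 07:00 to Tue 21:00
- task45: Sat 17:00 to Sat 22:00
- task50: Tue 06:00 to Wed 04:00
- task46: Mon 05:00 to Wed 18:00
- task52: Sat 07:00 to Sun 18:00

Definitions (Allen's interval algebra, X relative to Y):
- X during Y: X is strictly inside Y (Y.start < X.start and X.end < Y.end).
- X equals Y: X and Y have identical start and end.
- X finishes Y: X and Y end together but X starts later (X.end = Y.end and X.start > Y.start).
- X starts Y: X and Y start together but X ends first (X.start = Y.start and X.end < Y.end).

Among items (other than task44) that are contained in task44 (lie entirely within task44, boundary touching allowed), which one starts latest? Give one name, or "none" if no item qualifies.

task56

Target task44 = [Wed 12:00, Sat 13:00].
task43 [Mon 13:00, Wed 01:00] → before → excluded.
task45 [Sat 17:00, Sat 22:00] → after → excluded.
task46 [Mon 05:00, Wed 18:00] → overlaps → excluded.
task47 [Mon 05:00, Mon 10:00] → before → excluded.
task48 [Fri 13:00, Sun 20:00] → overlapped-by → excluded.
task49 [Mon 15:00, Wed 23:00] → overlaps → excluded.
task50 [Tue 06:00, Wed 04:00] → before → excluded.
task51 [Wed 18:00, Thu 06:00] → during → candidate.
task52 [Sat 07:00, Sun 18:00] → overlapped-by → excluded.
task53 [Mon 16:00, Wed 18:00] → overlaps → excluded.
task54 [Mon 07:00, Tue 21:00] → before → excluded.
task55 [Tue 06:00, Wed 07:00] → before → excluded.
task56 [Thu 08:00, Sat 08:00] → during → candidate.
Among candidates, latest start is Thu 08:00 → task56.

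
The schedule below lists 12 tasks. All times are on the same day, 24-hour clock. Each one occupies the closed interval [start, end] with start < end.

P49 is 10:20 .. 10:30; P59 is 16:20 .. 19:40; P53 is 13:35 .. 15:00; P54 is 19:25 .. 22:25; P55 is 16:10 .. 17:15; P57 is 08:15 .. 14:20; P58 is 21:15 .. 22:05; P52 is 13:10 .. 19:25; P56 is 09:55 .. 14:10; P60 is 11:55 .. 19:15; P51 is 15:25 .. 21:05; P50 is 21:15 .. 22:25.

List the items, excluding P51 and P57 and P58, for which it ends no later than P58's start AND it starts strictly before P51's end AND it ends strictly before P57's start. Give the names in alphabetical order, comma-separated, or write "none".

Conditions: its end is no later than P58's start (X.end <= 21:15) AND its start is strictly before P51's end (X.start < 21:05) AND its end is strictly before P57's start (X.end < 08:15).
P49: end 10:30 <= 21:15? ✓; start 10:20 < 21:05? ✓; end 10:30 < 08:15? ✗ → no.
P50: end 22:25 <= 21:15? ✗; start 21:15 < 21:05? ✗; end 22:25 < 08:15? ✗ → no.
P52: end 19:25 <= 21:15? ✓; start 13:10 < 21:05? ✓; end 19:25 < 08:15? ✗ → no.
P53: end 15:00 <= 21:15? ✓; start 13:35 < 21:05? ✓; end 15:00 < 08:15? ✗ → no.
P54: end 22:25 <= 21:15? ✗; start 19:25 < 21:05? ✓; end 22:25 < 08:15? ✗ → no.
P55: end 17:15 <= 21:15? ✓; start 16:10 < 21:05? ✓; end 17:15 < 08:15? ✗ → no.
P56: end 14:10 <= 21:15? ✓; start 09:55 < 21:05? ✓; end 14:10 < 08:15? ✗ → no.
P59: end 19:40 <= 21:15? ✓; start 16:20 < 21:05? ✓; end 19:40 < 08:15? ✗ → no.
P60: end 19:15 <= 21:15? ✓; start 11:55 < 21:05? ✓; end 19:15 < 08:15? ✗ → no.
Result: none.

none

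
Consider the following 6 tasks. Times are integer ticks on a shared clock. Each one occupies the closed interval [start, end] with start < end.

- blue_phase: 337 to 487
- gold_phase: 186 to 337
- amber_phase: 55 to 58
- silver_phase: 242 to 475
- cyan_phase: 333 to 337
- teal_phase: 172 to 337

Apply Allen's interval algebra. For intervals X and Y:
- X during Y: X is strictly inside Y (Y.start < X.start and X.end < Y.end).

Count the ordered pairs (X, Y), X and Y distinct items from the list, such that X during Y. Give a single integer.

1

Checking all 30 ordered pairs for relation 'during'; matching pairs in alphabetical order:
(cyan_phase, silver_phase): cyan_phase during silver_phase ✓
Count: 1.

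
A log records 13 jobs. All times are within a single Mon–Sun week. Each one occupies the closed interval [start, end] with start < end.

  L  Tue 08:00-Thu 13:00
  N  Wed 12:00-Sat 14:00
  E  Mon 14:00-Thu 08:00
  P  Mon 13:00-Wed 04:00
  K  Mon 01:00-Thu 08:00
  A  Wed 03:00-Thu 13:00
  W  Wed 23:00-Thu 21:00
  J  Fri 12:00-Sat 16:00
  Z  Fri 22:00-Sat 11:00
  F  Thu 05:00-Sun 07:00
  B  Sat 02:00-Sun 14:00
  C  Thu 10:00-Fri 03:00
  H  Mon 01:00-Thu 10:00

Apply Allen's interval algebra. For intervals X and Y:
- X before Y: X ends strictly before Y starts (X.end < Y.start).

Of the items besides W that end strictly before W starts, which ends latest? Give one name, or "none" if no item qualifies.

Target W = [Wed 23:00, Thu 21:00].
A [Wed 03:00, Thu 13:00] → overlaps → excluded.
B [Sat 02:00, Sun 14:00] → after → excluded.
C [Thu 10:00, Fri 03:00] → overlapped-by → excluded.
E [Mon 14:00, Thu 08:00] → overlaps → excluded.
F [Thu 05:00, Sun 07:00] → overlapped-by → excluded.
H [Mon 01:00, Thu 10:00] → overlaps → excluded.
J [Fri 12:00, Sat 16:00] → after → excluded.
K [Mon 01:00, Thu 08:00] → overlaps → excluded.
L [Tue 08:00, Thu 13:00] → overlaps → excluded.
N [Wed 12:00, Sat 14:00] → contains → excluded.
P [Mon 13:00, Wed 04:00] → before → candidate.
Z [Fri 22:00, Sat 11:00] → after → excluded.
Among candidates, latest end is Wed 04:00 → P.

P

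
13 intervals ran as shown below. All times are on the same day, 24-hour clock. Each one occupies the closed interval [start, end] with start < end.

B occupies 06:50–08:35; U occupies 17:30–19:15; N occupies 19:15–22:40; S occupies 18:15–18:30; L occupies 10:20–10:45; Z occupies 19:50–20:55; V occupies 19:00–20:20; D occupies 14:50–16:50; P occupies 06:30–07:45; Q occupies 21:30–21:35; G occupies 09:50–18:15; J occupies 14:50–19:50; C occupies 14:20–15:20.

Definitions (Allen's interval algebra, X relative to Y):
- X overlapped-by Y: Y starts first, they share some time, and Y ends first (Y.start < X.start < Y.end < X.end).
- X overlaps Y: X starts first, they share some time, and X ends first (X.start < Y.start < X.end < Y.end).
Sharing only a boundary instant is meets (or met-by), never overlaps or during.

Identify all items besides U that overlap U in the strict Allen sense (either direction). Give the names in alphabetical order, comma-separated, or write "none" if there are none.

G, V

Target U = [17:30, 19:15].
B [06:50, 08:35] → before → no.
C [14:20, 15:20] → before → no.
D [14:50, 16:50] → before → no.
G [09:50, 18:15] → overlaps → yes.
J [14:50, 19:50] → contains → no.
L [10:20, 10:45] → before → no.
N [19:15, 22:40] → met-by → no.
P [06:30, 07:45] → before → no.
Q [21:30, 21:35] → after → no.
S [18:15, 18:30] → during → no.
V [19:00, 20:20] → overlapped-by → yes.
Z [19:50, 20:55] → after → no.
Result: G, V.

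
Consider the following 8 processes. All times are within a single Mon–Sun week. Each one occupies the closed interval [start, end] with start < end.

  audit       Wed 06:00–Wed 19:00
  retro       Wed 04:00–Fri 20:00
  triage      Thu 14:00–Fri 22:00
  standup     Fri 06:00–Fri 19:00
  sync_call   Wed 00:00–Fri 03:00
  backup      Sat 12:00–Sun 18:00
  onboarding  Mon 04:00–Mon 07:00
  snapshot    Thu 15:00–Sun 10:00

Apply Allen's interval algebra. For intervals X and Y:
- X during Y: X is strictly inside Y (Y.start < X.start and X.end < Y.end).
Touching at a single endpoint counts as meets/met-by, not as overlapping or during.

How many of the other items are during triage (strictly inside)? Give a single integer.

1

Target triage = [Thu 14:00, Fri 22:00].
audit [Wed 06:00, Wed 19:00] → before → no.
backup [Sat 12:00, Sun 18:00] → after → no.
onboarding [Mon 04:00, Mon 07:00] → before → no.
retro [Wed 04:00, Fri 20:00] → overlaps → no.
snapshot [Thu 15:00, Sun 10:00] → overlapped-by → no.
standup [Fri 06:00, Fri 19:00] → during → counts.
sync_call [Wed 00:00, Fri 03:00] → overlaps → no.
Total: 1.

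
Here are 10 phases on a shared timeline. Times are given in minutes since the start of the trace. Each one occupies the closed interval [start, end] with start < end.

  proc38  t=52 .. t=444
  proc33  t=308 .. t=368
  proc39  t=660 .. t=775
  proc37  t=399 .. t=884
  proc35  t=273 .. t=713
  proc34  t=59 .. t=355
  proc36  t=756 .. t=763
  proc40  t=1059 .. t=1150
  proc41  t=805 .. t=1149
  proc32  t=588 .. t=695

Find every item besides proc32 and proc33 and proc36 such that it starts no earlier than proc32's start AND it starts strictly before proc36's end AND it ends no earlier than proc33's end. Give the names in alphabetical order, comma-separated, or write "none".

proc39

Conditions: its start is no earlier than proc32's start (X.start >= t=588) AND its start is strictly before proc36's end (X.start < t=763) AND its end is no earlier than proc33's end (X.end >= t=368).
proc34: start t=59 >= t=588? ✗; start t=59 < t=763? ✓; end t=355 >= t=368? ✗ → no.
proc35: start t=273 >= t=588? ✗; start t=273 < t=763? ✓; end t=713 >= t=368? ✓ → no.
proc37: start t=399 >= t=588? ✗; start t=399 < t=763? ✓; end t=884 >= t=368? ✓ → no.
proc38: start t=52 >= t=588? ✗; start t=52 < t=763? ✓; end t=444 >= t=368? ✓ → no.
proc39: start t=660 >= t=588? ✓; start t=660 < t=763? ✓; end t=775 >= t=368? ✓ → yes.
proc40: start t=1059 >= t=588? ✓; start t=1059 < t=763? ✗; end t=1150 >= t=368? ✓ → no.
proc41: start t=805 >= t=588? ✓; start t=805 < t=763? ✗; end t=1149 >= t=368? ✓ → no.
Result: proc39.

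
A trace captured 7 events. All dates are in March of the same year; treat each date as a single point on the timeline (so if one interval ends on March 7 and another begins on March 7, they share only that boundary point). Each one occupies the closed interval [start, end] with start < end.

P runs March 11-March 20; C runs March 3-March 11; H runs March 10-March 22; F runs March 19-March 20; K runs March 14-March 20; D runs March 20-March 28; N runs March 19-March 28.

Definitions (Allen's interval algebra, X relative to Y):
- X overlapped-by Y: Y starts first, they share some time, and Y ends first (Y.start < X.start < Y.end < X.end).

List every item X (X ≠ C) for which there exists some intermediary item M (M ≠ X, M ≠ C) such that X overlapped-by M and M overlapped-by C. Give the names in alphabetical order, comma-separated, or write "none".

Target C = [March 3, March 11].
Intermediaries M with M overlapped-by C: H.
Via H — items with X overlapped-by H: D, N.
Union: D, N.

D, N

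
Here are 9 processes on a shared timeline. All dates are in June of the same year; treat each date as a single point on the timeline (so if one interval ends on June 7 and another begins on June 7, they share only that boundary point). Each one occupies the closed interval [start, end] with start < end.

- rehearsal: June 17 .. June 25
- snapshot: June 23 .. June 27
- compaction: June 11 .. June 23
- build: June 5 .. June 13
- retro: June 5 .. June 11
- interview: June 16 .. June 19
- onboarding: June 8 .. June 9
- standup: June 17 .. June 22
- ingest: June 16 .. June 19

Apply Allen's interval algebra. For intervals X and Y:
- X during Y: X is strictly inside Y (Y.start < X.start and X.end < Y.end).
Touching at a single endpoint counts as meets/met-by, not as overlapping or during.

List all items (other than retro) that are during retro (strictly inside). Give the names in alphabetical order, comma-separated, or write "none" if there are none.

onboarding

Target retro = [June 5, June 11].
build [June 5, June 13] → started-by → no.
compaction [June 11, June 23] → met-by → no.
ingest [June 16, June 19] → after → no.
interview [June 16, June 19] → after → no.
onboarding [June 8, June 9] → during → yes.
rehearsal [June 17, June 25] → after → no.
snapshot [June 23, June 27] → after → no.
standup [June 17, June 22] → after → no.
Result: onboarding.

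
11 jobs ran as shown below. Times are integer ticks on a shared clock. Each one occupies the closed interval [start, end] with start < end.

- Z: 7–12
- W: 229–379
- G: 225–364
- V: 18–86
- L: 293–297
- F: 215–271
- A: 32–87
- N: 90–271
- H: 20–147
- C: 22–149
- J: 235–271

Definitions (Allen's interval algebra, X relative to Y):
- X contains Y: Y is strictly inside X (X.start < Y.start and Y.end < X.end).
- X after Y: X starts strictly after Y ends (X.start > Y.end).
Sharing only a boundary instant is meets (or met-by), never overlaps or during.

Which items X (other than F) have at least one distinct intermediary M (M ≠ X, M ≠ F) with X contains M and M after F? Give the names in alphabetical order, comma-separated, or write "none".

Target F = [215, 271].
Intermediaries M with M after F: L.
Via L — items with X contains L: G, W.
Union: G, W.

G, W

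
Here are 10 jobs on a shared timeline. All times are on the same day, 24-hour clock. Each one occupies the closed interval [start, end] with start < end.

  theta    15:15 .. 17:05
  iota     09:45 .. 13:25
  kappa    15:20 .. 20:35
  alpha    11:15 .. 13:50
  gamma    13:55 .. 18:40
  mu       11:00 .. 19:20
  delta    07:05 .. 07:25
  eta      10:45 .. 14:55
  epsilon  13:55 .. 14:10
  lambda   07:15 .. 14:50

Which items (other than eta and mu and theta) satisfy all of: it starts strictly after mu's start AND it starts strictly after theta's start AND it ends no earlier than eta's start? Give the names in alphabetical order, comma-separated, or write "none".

kappa

Conditions: its start is strictly after mu's start (X.start > 11:00) AND its start is strictly after theta's start (X.start > 15:15) AND its end is no earlier than eta's start (X.end >= 10:45).
alpha: start 11:15 > 11:00? ✓; start 11:15 > 15:15? ✗; end 13:50 >= 10:45? ✓ → no.
delta: start 07:05 > 11:00? ✗; start 07:05 > 15:15? ✗; end 07:25 >= 10:45? ✗ → no.
epsilon: start 13:55 > 11:00? ✓; start 13:55 > 15:15? ✗; end 14:10 >= 10:45? ✓ → no.
gamma: start 13:55 > 11:00? ✓; start 13:55 > 15:15? ✗; end 18:40 >= 10:45? ✓ → no.
iota: start 09:45 > 11:00? ✗; start 09:45 > 15:15? ✗; end 13:25 >= 10:45? ✓ → no.
kappa: start 15:20 > 11:00? ✓; start 15:20 > 15:15? ✓; end 20:35 >= 10:45? ✓ → yes.
lambda: start 07:15 > 11:00? ✗; start 07:15 > 15:15? ✗; end 14:50 >= 10:45? ✓ → no.
Result: kappa.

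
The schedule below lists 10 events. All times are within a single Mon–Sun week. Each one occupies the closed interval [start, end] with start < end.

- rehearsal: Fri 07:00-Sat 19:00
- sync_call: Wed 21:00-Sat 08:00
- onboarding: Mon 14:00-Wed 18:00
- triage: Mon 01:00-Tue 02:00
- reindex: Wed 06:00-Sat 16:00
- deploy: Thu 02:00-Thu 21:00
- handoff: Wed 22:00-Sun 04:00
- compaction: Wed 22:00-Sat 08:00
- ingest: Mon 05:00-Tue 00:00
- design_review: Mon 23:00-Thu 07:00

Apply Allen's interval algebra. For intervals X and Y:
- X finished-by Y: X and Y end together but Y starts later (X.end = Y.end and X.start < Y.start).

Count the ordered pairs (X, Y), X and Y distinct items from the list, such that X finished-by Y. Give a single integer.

Checking all 90 ordered pairs for relation 'finished-by'; matching pairs in alphabetical order:
(sync_call, compaction): sync_call finished-by compaction ✓
Count: 1.

1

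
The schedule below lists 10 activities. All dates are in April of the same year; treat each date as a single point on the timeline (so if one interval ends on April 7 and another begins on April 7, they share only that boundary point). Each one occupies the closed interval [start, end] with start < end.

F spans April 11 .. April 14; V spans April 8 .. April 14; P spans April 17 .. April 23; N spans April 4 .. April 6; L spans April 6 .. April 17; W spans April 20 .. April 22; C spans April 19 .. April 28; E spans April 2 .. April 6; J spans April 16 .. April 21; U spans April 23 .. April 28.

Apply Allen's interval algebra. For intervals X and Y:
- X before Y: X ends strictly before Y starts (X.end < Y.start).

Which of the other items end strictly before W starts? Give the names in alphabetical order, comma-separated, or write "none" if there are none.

Target W = [April 20, April 22].
C [April 19, April 28] → contains → no.
E [April 2, April 6] → before → yes.
F [April 11, April 14] → before → yes.
J [April 16, April 21] → overlaps → no.
L [April 6, April 17] → before → yes.
N [April 4, April 6] → before → yes.
P [April 17, April 23] → contains → no.
U [April 23, April 28] → after → no.
V [April 8, April 14] → before → yes.
Result: E, F, L, N, V.

E, F, L, N, V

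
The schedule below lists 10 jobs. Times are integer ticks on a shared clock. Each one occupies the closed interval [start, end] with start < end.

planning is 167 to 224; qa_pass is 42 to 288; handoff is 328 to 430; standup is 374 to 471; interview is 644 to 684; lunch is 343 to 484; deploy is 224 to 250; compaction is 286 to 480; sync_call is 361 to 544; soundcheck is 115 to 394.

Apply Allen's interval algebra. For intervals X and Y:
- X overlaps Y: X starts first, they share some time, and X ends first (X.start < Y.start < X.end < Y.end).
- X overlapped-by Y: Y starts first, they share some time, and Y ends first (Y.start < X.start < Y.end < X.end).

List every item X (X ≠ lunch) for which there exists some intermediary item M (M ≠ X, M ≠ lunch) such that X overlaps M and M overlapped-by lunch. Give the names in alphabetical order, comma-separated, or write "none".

Target lunch = [343, 484].
Intermediaries M with M overlapped-by lunch: sync_call.
Via sync_call — items with X overlaps sync_call: compaction, handoff, soundcheck.
Union: compaction, handoff, soundcheck.

compaction, handoff, soundcheck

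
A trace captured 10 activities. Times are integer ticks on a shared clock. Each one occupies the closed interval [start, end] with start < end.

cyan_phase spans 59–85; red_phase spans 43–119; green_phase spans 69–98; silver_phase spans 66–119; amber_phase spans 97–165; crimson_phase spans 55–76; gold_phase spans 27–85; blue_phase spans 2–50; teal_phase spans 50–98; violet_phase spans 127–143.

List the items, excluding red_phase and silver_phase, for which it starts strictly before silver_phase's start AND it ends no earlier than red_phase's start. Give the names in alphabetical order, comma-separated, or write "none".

Conditions: its start is strictly before silver_phase's start (X.start < 66) AND its end is no earlier than red_phase's start (X.end >= 43).
amber_phase: start 97 < 66? ✗; end 165 >= 43? ✓ → no.
blue_phase: start 2 < 66? ✓; end 50 >= 43? ✓ → yes.
crimson_phase: start 55 < 66? ✓; end 76 >= 43? ✓ → yes.
cyan_phase: start 59 < 66? ✓; end 85 >= 43? ✓ → yes.
gold_phase: start 27 < 66? ✓; end 85 >= 43? ✓ → yes.
green_phase: start 69 < 66? ✗; end 98 >= 43? ✓ → no.
teal_phase: start 50 < 66? ✓; end 98 >= 43? ✓ → yes.
violet_phase: start 127 < 66? ✗; end 143 >= 43? ✓ → no.
Result: blue_phase, crimson_phase, cyan_phase, gold_phase, teal_phase.

blue_phase, crimson_phase, cyan_phase, gold_phase, teal_phase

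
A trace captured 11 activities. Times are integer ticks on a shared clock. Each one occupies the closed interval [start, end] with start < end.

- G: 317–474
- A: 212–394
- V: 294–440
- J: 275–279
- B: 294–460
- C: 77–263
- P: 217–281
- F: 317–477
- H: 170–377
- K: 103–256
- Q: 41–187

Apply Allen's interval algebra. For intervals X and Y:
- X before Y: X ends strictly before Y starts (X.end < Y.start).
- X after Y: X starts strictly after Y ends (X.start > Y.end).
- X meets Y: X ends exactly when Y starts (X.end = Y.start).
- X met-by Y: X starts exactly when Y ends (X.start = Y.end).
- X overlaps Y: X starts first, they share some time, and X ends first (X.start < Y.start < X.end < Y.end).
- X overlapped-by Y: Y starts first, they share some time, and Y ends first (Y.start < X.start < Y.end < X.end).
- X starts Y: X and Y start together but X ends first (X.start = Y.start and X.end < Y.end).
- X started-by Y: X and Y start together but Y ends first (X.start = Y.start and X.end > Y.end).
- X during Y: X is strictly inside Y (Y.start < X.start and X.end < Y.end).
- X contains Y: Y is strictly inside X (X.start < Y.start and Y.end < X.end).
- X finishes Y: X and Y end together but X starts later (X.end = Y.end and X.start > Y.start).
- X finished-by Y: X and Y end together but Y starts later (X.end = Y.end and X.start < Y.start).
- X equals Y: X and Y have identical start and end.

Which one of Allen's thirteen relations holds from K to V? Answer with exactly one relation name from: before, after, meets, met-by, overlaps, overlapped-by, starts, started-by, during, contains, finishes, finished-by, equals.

before

K = [103, 256]; V = [294, 440].
Compare endpoints: K.start < V.start, K.start < V.end, K.end < V.start, K.end < V.end.
That pattern is 'before'.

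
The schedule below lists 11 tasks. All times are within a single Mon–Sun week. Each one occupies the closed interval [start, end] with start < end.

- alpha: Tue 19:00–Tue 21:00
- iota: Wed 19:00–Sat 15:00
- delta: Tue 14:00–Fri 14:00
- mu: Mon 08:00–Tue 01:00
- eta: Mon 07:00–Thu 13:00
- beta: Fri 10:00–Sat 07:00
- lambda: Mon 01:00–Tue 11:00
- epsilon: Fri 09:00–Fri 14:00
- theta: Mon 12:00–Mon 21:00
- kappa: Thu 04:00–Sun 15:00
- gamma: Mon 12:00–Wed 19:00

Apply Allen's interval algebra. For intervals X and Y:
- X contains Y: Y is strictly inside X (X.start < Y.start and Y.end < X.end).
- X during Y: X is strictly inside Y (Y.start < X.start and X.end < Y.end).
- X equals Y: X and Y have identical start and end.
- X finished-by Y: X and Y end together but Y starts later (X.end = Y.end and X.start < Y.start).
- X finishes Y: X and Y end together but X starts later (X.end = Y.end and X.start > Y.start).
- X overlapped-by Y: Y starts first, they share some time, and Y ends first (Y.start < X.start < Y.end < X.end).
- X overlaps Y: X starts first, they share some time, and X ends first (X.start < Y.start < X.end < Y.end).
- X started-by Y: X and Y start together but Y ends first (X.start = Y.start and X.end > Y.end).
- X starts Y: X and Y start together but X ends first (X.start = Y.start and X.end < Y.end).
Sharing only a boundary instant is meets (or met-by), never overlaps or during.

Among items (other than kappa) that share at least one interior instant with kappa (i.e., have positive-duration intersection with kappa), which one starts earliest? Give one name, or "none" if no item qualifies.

eta

Target kappa = [Thu 04:00, Sun 15:00].
alpha [Tue 19:00, Tue 21:00] → before → excluded.
beta [Fri 10:00, Sat 07:00] → during → candidate.
delta [Tue 14:00, Fri 14:00] → overlaps → candidate.
epsilon [Fri 09:00, Fri 14:00] → during → candidate.
eta [Mon 07:00, Thu 13:00] → overlaps → candidate.
gamma [Mon 12:00, Wed 19:00] → before → excluded.
iota [Wed 19:00, Sat 15:00] → overlaps → candidate.
lambda [Mon 01:00, Tue 11:00] → before → excluded.
mu [Mon 08:00, Tue 01:00] → before → excluded.
theta [Mon 12:00, Mon 21:00] → before → excluded.
Among candidates, earliest start is Mon 07:00 → eta.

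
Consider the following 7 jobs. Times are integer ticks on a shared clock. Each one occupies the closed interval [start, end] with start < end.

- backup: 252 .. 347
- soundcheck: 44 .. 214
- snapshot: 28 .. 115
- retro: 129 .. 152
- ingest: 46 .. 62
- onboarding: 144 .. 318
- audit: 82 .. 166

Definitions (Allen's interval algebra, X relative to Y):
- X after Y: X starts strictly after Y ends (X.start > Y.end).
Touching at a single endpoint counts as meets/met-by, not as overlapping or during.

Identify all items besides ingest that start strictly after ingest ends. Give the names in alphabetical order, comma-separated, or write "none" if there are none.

Target ingest = [46, 62].
audit [82, 166] → after → yes.
backup [252, 347] → after → yes.
onboarding [144, 318] → after → yes.
retro [129, 152] → after → yes.
snapshot [28, 115] → contains → no.
soundcheck [44, 214] → contains → no.
Result: audit, backup, onboarding, retro.

audit, backup, onboarding, retro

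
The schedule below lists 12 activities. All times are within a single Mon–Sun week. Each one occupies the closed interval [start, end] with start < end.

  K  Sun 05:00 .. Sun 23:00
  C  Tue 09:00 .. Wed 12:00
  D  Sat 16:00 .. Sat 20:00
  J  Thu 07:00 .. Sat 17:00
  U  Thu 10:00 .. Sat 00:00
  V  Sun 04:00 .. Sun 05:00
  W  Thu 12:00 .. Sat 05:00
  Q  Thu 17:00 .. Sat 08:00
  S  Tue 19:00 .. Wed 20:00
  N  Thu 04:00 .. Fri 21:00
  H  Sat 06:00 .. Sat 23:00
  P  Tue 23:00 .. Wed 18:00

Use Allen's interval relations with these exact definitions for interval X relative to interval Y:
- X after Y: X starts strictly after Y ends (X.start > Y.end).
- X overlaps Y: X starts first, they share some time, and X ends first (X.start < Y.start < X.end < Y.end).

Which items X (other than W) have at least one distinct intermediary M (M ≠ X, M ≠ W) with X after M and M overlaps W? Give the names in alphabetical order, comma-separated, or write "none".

Target W = [Thu 12:00, Sat 05:00].
Intermediaries M with M overlaps W: N, U.
Via N — items with X after N: D, H, K, V.
Via U — items with X after U: D, H, K, V.
Union: D, H, K, V.

D, H, K, V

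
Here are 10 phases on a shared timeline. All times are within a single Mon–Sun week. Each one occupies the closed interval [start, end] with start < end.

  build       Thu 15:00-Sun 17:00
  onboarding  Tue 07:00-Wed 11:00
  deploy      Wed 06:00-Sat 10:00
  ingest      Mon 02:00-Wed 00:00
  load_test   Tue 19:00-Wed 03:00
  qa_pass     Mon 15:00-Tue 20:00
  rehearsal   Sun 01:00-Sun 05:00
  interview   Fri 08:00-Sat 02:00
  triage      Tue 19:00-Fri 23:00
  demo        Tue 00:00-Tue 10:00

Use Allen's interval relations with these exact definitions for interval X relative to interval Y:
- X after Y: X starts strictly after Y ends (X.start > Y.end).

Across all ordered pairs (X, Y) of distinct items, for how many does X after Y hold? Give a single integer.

24

Checking all 90 ordered pairs for relation 'after'; matching pairs in alphabetical order:
(build, demo): build after demo ✓
(build, ingest): build after ingest ✓
(build, load_test): build after load_test ✓
(build, onboarding): build after onboarding ✓
(build, qa_pass): build after qa_pass ✓
(deploy, demo): deploy after demo ✓
(deploy, ingest): deploy after ingest ✓
(deploy, load_test): deploy after load_test ✓
(deploy, qa_pass): deploy after qa_pass ✓
(interview, demo): interview after demo ✓
(interview, ingest): interview after ingest ✓
(interview, load_test): interview after load_test ✓
(interview, onboarding): interview after onboarding ✓
(interview, qa_pass): interview after qa_pass ✓
(load_test, demo): load_test after demo ✓
(rehearsal, demo): rehearsal after demo ✓
(rehearsal, deploy): rehearsal after deploy ✓
(rehearsal, ingest): rehearsal after ingest ✓
(rehearsal, interview): rehearsal after interview ✓
(rehearsal, load_test): rehearsal after load_test ✓
(rehearsal, onboarding): rehearsal after onboarding ✓
(rehearsal, qa_pass): rehearsal after qa_pass ✓
(rehearsal, triage): rehearsal after triage ✓
(triage, demo): triage after demo ✓
Count: 24.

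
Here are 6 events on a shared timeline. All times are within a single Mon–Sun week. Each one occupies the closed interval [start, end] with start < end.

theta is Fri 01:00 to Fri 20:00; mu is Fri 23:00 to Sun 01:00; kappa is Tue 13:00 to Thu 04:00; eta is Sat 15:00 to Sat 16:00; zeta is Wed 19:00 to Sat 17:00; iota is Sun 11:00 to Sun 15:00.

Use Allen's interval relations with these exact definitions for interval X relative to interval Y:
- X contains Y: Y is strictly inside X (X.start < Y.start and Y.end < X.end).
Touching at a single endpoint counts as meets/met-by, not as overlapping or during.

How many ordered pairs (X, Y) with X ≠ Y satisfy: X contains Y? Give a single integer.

3

Checking all 30 ordered pairs for relation 'contains'; matching pairs in alphabetical order:
(mu, eta): mu contains eta ✓
(zeta, eta): zeta contains eta ✓
(zeta, theta): zeta contains theta ✓
Count: 3.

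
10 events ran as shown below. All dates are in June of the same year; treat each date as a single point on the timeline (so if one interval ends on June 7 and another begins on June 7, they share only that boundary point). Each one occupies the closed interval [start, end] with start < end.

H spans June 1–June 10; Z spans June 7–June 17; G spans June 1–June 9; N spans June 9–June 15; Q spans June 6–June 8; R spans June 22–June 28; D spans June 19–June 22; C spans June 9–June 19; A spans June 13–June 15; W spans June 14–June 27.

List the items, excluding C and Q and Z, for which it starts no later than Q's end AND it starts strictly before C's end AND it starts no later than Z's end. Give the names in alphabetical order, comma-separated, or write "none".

Conditions: its start is no later than Q's end (X.start <= June 8) AND its start is strictly before C's end (X.start < June 19) AND its start is no later than Z's end (X.start <= June 17).
A: start June 13 <= June 8? ✗; start June 13 < June 19? ✓; start June 13 <= June 17? ✓ → no.
D: start June 19 <= June 8? ✗; start June 19 < June 19? ✗; start June 19 <= June 17? ✗ → no.
G: start June 1 <= June 8? ✓; start June 1 < June 19? ✓; start June 1 <= June 17? ✓ → yes.
H: start June 1 <= June 8? ✓; start June 1 < June 19? ✓; start June 1 <= June 17? ✓ → yes.
N: start June 9 <= June 8? ✗; start June 9 < June 19? ✓; start June 9 <= June 17? ✓ → no.
R: start June 22 <= June 8? ✗; start June 22 < June 19? ✗; start June 22 <= June 17? ✗ → no.
W: start June 14 <= June 8? ✗; start June 14 < June 19? ✓; start June 14 <= June 17? ✓ → no.
Result: G, H.

G, H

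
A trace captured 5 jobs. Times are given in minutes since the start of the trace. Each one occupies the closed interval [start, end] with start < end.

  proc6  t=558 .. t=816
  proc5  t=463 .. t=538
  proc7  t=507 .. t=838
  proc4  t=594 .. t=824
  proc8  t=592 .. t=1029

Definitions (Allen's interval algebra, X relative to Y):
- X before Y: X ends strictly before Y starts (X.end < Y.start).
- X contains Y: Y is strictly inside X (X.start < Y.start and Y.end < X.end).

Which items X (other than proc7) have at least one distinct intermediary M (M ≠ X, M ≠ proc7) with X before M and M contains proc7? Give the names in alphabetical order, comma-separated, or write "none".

Target proc7 = [t=507, t=838].
Intermediaries M with M contains proc7: none.
Union: none.

none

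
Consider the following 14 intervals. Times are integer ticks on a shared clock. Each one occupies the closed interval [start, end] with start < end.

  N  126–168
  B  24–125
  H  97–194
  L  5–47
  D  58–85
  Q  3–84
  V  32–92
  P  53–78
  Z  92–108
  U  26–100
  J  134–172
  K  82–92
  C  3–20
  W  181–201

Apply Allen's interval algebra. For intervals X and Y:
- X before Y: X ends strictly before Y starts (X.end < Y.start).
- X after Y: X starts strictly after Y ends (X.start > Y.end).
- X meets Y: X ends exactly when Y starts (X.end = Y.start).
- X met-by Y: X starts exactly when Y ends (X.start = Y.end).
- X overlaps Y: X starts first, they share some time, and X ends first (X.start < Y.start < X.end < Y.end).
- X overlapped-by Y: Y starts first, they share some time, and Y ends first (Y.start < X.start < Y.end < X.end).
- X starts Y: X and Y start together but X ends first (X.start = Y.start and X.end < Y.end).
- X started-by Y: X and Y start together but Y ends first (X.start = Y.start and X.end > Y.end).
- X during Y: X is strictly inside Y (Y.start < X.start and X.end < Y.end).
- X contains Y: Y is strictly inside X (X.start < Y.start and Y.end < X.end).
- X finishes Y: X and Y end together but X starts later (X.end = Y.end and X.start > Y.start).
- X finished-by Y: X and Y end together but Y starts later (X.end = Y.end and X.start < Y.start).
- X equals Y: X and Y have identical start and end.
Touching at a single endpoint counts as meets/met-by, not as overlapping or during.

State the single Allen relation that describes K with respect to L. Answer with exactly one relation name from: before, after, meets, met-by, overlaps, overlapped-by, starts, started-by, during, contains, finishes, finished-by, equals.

K = [82, 92]; L = [5, 47].
Compare endpoints: K.start > L.start, K.start > L.end, K.end > L.start, K.end > L.end.
That pattern is 'after'.

after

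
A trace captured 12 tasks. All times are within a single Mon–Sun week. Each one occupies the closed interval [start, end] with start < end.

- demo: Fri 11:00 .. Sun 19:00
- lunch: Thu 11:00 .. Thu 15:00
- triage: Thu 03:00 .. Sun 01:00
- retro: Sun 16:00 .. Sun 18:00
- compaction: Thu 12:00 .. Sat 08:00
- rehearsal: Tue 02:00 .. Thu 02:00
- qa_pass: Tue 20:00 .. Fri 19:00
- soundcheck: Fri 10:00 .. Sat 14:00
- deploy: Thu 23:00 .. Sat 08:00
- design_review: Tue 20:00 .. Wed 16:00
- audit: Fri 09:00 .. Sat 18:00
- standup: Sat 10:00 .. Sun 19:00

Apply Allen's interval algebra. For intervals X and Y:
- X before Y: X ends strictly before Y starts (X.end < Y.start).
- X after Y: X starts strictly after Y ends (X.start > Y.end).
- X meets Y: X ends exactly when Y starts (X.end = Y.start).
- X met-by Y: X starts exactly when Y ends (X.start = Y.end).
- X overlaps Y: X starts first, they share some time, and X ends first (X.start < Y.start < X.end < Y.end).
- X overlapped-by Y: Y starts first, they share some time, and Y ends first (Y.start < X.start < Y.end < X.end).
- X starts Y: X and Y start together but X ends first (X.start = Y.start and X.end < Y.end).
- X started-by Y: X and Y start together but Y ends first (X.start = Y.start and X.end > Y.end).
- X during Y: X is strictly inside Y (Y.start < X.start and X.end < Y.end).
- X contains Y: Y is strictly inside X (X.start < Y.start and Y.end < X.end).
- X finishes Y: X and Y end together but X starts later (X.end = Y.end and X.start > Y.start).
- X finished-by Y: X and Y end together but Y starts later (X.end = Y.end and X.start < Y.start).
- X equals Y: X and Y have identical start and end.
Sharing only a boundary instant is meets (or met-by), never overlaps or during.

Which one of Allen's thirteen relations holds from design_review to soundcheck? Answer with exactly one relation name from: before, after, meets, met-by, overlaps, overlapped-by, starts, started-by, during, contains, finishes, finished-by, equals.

design_review = [Tue 20:00, Wed 16:00]; soundcheck = [Fri 10:00, Sat 14:00].
Compare endpoints: design_review.start < soundcheck.start, design_review.start < soundcheck.end, design_review.end < soundcheck.start, design_review.end < soundcheck.end.
That pattern is 'before'.

before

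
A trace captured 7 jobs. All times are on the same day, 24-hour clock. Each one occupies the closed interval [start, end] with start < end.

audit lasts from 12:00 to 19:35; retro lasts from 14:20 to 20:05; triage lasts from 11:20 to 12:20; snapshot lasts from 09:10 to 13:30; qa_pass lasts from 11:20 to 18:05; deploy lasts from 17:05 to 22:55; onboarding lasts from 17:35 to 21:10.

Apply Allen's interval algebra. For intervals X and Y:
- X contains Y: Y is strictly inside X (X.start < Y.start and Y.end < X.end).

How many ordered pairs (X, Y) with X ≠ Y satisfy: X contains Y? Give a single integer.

Checking all 42 ordered pairs for relation 'contains'; matching pairs in alphabetical order:
(deploy, onboarding): deploy contains onboarding ✓
(snapshot, triage): snapshot contains triage ✓
Count: 2.

2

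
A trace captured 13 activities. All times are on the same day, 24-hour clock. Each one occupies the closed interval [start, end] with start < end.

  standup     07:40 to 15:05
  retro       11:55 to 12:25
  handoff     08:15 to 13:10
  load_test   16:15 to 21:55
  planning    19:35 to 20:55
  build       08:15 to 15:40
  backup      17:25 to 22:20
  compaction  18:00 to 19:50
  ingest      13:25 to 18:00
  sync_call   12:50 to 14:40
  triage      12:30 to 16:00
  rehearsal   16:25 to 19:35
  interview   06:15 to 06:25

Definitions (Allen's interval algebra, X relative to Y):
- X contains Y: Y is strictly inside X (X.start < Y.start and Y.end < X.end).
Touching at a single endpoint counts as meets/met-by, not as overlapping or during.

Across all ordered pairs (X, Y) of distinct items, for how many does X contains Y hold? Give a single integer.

Checking all 156 ordered pairs for relation 'contains'; matching pairs in alphabetical order:
(backup, compaction): backup contains compaction ✓
(backup, planning): backup contains planning ✓
(build, retro): build contains retro ✓
(build, sync_call): build contains sync_call ✓
(handoff, retro): handoff contains retro ✓
(load_test, compaction): load_test contains compaction ✓
(load_test, planning): load_test contains planning ✓
(load_test, rehearsal): load_test contains rehearsal ✓
(standup, handoff): standup contains handoff ✓
(standup, retro): standup contains retro ✓
(standup, sync_call): standup contains sync_call ✓
(triage, sync_call): triage contains sync_call ✓
Count: 12.

12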